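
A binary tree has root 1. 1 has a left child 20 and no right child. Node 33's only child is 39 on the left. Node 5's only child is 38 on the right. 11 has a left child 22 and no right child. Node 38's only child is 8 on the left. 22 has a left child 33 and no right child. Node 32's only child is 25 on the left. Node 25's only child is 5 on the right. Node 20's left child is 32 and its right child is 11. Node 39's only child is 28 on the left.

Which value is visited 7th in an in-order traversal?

28

In-order visits the left subtree, then the node, then the right subtree.
At 1: go left to 20.
  At 20: go left to 32.
    At 32: go left to 25.
      At 25: no left child.
      Visit 25.
      At 25: go right to 5.
        At 5: no left child.
        Visit 5.
        At 5: go right to 38.
          At 38: go left to 8.
            8 is a leaf — visit 8.
          Visit 38.
          At 38: no right child.
    Visit 32.
    At 32: no right child.
  Visit 20.
  At 20: go right to 11.
    At 11: go left to 22.
      At 22: go left to 33.
        At 33: go left to 39.
          At 39: go left to 28.
            28 is a leaf — visit 28.
          Visit 39.
          At 39: no right child.
        Visit 33.
        At 33: no right child.
      Visit 22.
      At 22: no right child.
    Visit 11.
    At 11: no right child.
Visit 1.
At 1: no right child.
Full in-order sequence: 25, 5, 8, 38, 32, 20, 28, 39, 33, 22, 11, 1.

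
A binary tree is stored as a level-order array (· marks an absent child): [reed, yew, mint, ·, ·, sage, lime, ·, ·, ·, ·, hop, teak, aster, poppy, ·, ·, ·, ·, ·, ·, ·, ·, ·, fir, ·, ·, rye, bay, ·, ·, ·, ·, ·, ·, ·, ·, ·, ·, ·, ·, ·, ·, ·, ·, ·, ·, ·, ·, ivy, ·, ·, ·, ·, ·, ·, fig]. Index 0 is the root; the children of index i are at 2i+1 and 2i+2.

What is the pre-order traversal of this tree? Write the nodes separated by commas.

Pre-order visits the node, then its left subtree, then its right subtree.
Visit reed.
At reed: go left to yew.
  yew is a leaf — visit yew.
At reed: go right to mint.
  Visit mint.
  At mint: go left to sage.
    Visit sage.
    At sage: go left to hop.
      Visit hop.
      At hop: no left child.
      At hop: go right to fir.
        Visit fir.
        At fir: go left to ivy.
          ivy is a leaf — visit ivy.
        At fir: no right child.
    At sage: go right to teak.
      teak is a leaf — visit teak.
  At mint: go right to lime.
    Visit lime.
    At lime: go left to aster.
      Visit aster.
      At aster: go left to rye.
        Visit rye.
        At rye: no left child.
        At rye: go right to fig.
          fig is a leaf — visit fig.
      At aster: go right to bay.
        bay is a leaf — visit bay.
    At lime: go right to poppy.
      poppy is a leaf — visit poppy.

reed, yew, mint, sage, hop, fir, ivy, teak, lime, aster, rye, fig, bay, poppy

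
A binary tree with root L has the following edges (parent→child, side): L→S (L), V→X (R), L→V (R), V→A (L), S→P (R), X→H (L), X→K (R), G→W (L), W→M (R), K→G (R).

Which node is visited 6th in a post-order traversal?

W

Post-order visits the left subtree, then the right subtree, then the node.
At L: go left to S.
  At S: no left child.
  At S: go right to P.
    P is a leaf — visit P.
  Visit S.
At L: go right to V.
  At V: go left to A.
    A is a leaf — visit A.
  At V: go right to X.
    At X: go left to H.
      H is a leaf — visit H.
    At X: go right to K.
      At K: no left child.
      At K: go right to G.
        At G: go left to W.
          At W: no left child.
          At W: go right to M.
            M is a leaf — visit M.
          Visit W.
        At G: no right child.
        Visit G.
      Visit K.
    Visit X.
  Visit V.
Visit L.
Full post-order sequence: P, S, A, H, M, W, G, K, X, V, L.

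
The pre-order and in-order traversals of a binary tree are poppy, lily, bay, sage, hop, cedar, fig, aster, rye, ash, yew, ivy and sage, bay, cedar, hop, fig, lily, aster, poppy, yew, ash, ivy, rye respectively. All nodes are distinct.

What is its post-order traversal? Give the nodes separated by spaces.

The first element of pre-order is the root; it splits in-order into left and right subtrees.
Root poppy: left subtree has 7 nodes {sage, bay, cedar, hop, fig, lily, aster}, right has 4 {yew, ash, ivy, rye}.
  Root lily: left subtree has 5 nodes {sage, bay, cedar, hop, fig}, right has 1 {aster}.
    Root bay: left subtree has 1 node {sage}, right has 3 {cedar, hop, fig}.
      Root hop: left subtree has 1 node {cedar}, right has 1 {fig}.
  Root rye: left subtree has 3 nodes {yew, ash, ivy}, right has 0 { }.
    Root ash: left subtree has 1 node {yew}, right has 1 {ivy}.

sage cedar fig hop bay aster lily yew ivy ash rye poppy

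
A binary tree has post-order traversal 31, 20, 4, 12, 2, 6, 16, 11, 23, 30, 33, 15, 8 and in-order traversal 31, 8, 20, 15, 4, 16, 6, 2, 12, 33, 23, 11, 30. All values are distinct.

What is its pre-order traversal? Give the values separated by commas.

The last element of post-order is the root; it splits in-order into left and right subtrees.
Root 8: left subtree has 1 node {31}, right has 11 {20, 15, 4, 16, 6, 2, 12, 33, 23, 11, 30}.
  Root 15: left subtree has 1 node {20}, right has 9 {4, 16, 6, 2, 12, 33, 23, 11, 30}.
    Root 33: left subtree has 5 nodes {4, 16, 6, 2, 12}, right has 3 {23, 11, 30}.
      Root 16: left subtree has 1 node {4}, right has 3 {6, 2, 12}.
        Root 6: left subtree has 0 nodes { }, right has 2 {2, 12}.
          Root 2: left subtree has 0 nodes { }, right has 1 {12}.
      Root 30: left subtree has 2 nodes {23, 11}, right has 0 { }.
        Root 23: left subtree has 0 nodes { }, right has 1 {11}.

8, 31, 15, 20, 33, 16, 4, 6, 2, 12, 30, 23, 11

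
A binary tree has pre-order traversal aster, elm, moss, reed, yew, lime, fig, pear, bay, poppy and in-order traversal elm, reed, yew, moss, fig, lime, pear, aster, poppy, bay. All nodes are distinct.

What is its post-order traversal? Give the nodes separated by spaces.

The first element of pre-order is the root; it splits in-order into left and right subtrees.
Root aster: left subtree has 7 nodes {elm, reed, yew, moss, fig, lime, pear}, right has 2 {poppy, bay}.
  Root elm: left subtree has 0 nodes { }, right has 6 {reed, yew, moss, fig, lime, pear}.
    Root moss: left subtree has 2 nodes {reed, yew}, right has 3 {fig, lime, pear}.
      Root reed: left subtree has 0 nodes { }, right has 1 {yew}.
      Root lime: left subtree has 1 node {fig}, right has 1 {pear}.
  Root bay: left subtree has 1 node {poppy}, right has 0 { }.

yew reed fig pear lime moss elm poppy bay aster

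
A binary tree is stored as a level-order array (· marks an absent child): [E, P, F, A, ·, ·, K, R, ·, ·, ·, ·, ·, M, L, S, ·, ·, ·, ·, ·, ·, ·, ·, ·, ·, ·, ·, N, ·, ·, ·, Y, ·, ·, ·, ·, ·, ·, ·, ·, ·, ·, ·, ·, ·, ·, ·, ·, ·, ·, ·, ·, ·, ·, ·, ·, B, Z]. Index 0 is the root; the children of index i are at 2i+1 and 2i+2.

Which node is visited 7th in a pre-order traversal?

Pre-order visits the node, then its left subtree, then its right subtree.
Visit E.
At E: go left to P.
  Visit P.
  At P: go left to A.
    Visit A.
    At A: go left to R.
      Visit R.
      At R: go left to S.
        Visit S.
        At S: no left child.
        At S: go right to Y.
          Y is a leaf — visit Y.
      At R: no right child.
    At A: no right child.
  At P: no right child.
At E: go right to F.
  Visit F.
  At F: no left child.
  At F: go right to K.
    Visit K.
    At K: go left to M.
      Visit M.
      At M: no left child.
      At M: go right to N.
        Visit N.
        At N: go left to B.
          B is a leaf — visit B.
        At N: go right to Z.
          Z is a leaf — visit Z.
    At K: go right to L.
      L is a leaf — visit L.
Full pre-order sequence: E, P, A, R, S, Y, F, K, M, N, B, Z, L.

F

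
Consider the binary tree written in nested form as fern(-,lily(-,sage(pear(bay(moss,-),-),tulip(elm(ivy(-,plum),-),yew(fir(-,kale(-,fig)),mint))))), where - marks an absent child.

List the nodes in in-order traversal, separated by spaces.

In-order visits the left subtree, then the node, then the right subtree.
At fern: no left child.
Visit fern.
At fern: go right to lily.
  At lily: no left child.
  Visit lily.
  At lily: go right to sage.
    At sage: go left to pear.
      At pear: go left to bay.
        At bay: go left to moss.
          moss is a leaf — visit moss.
        Visit bay.
        At bay: no right child.
      Visit pear.
      At pear: no right child.
    Visit sage.
    At sage: go right to tulip.
      At tulip: go left to elm.
        At elm: go left to ivy.
          At ivy: no left child.
          Visit ivy.
          At ivy: go right to plum.
            plum is a leaf — visit plum.
        Visit elm.
        At elm: no right child.
      Visit tulip.
      At tulip: go right to yew.
        At yew: go left to fir.
          At fir: no left child.
          Visit fir.
          At fir: go right to kale.
            At kale: no left child.
            Visit kale.
            At kale: go right to fig.
              fig is a leaf — visit fig.
        Visit yew.
        At yew: go right to mint.
          mint is a leaf — visit mint.

fern lily moss bay pear sage ivy plum elm tulip fir kale fig yew mint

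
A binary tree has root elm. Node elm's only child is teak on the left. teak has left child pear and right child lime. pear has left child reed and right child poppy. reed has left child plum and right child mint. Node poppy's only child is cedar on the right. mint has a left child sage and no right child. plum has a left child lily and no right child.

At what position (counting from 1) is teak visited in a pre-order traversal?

2

Pre-order visits the node, then its left subtree, then its right subtree.
Visit elm.
At elm: go left to teak.
  Visit teak.
  At teak: go left to pear.
    Visit pear.
    At pear: go left to reed.
      Visit reed.
      At reed: go left to plum.
        Visit plum.
        At plum: go left to lily.
          lily is a leaf — visit lily.
        At plum: no right child.
      At reed: go right to mint.
        Visit mint.
        At mint: go left to sage.
          sage is a leaf — visit sage.
        At mint: no right child.
    At pear: go right to poppy.
      Visit poppy.
      At poppy: no left child.
      At poppy: go right to cedar.
        cedar is a leaf — visit cedar.
  At teak: go right to lime.
    lime is a leaf — visit lime.
At elm: no right child.
Full pre-order sequence: elm, teak, pear, reed, plum, lily, mint, sage, poppy, cedar, lime.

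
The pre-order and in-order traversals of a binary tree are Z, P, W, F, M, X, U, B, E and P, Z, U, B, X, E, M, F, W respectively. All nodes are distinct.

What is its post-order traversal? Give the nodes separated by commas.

The first element of pre-order is the root; it splits in-order into left and right subtrees.
Root Z: left subtree has 1 node {P}, right has 7 {U, B, X, E, M, F, W}.
  Root W: left subtree has 6 nodes {U, B, X, E, M, F}, right has 0 { }.
    Root F: left subtree has 5 nodes {U, B, X, E, M}, right has 0 { }.
      Root M: left subtree has 4 nodes {U, B, X, E}, right has 0 { }.
        Root X: left subtree has 2 nodes {U, B}, right has 1 {E}.
          Root U: left subtree has 0 nodes { }, right has 1 {B}.

P, B, U, E, X, M, F, W, Z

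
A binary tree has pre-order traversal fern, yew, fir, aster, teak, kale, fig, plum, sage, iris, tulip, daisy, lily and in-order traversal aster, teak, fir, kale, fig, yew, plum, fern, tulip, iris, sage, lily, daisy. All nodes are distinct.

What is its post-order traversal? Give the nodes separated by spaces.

The first element of pre-order is the root; it splits in-order into left and right subtrees.
Root fern: left subtree has 7 nodes {aster, teak, fir, kale, fig, yew, plum}, right has 5 {tulip, iris, sage, lily, daisy}.
  Root yew: left subtree has 5 nodes {aster, teak, fir, kale, fig}, right has 1 {plum}.
    Root fir: left subtree has 2 nodes {aster, teak}, right has 2 {kale, fig}.
      Root aster: left subtree has 0 nodes { }, right has 1 {teak}.
      Root kale: left subtree has 0 nodes { }, right has 1 {fig}.
  Root sage: left subtree has 2 nodes {tulip, iris}, right has 2 {lily, daisy}.
    Root iris: left subtree has 1 node {tulip}, right has 0 { }.
    Root daisy: left subtree has 1 node {lily}, right has 0 { }.

teak aster fig kale fir plum yew tulip iris lily daisy sage fern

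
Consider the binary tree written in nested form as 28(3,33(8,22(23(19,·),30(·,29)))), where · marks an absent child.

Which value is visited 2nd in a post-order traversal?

Post-order visits the left subtree, then the right subtree, then the node.
At 28: go left to 3.
  3 is a leaf — visit 3.
At 28: go right to 33.
  At 33: go left to 8.
    8 is a leaf — visit 8.
  At 33: go right to 22.
    At 22: go left to 23.
      At 23: go left to 19.
        19 is a leaf — visit 19.
      At 23: no right child.
      Visit 23.
    At 22: go right to 30.
      At 30: no left child.
      At 30: go right to 29.
        29 is a leaf — visit 29.
      Visit 30.
    Visit 22.
  Visit 33.
Visit 28.
Full post-order sequence: 3, 8, 19, 23, 29, 30, 22, 33, 28.

8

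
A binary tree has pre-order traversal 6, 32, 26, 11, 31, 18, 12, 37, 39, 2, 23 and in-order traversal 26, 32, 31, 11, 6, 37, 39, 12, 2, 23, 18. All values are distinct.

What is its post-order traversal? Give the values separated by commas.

The first element of pre-order is the root; it splits in-order into left and right subtrees.
Root 6: left subtree has 4 nodes {26, 32, 31, 11}, right has 6 {37, 39, 12, 2, 23, 18}.
  Root 32: left subtree has 1 node {26}, right has 2 {31, 11}.
    Root 11: left subtree has 1 node {31}, right has 0 { }.
  Root 18: left subtree has 5 nodes {37, 39, 12, 2, 23}, right has 0 { }.
    Root 12: left subtree has 2 nodes {37, 39}, right has 2 {2, 23}.
      Root 37: left subtree has 0 nodes { }, right has 1 {39}.
      Root 2: left subtree has 0 nodes { }, right has 1 {23}.

26, 31, 11, 32, 39, 37, 23, 2, 12, 18, 6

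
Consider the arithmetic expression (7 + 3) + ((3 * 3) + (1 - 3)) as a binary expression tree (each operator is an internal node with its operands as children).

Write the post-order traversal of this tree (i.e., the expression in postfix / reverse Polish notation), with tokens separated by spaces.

7 3 + 3 3 * 1 3 - + +

Post-order on an expression tree gives postfix notation: for each operator, emit left operand, right operand, then the operator.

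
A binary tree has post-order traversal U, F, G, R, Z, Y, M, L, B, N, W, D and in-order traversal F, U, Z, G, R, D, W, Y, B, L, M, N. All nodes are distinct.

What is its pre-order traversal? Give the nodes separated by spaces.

D Z F U R G W N B Y L M

The last element of post-order is the root; it splits in-order into left and right subtrees.
Root D: left subtree has 5 nodes {F, U, Z, G, R}, right has 6 {W, Y, B, L, M, N}.
  Root Z: left subtree has 2 nodes {F, U}, right has 2 {G, R}.
    Root F: left subtree has 0 nodes { }, right has 1 {U}.
    Root R: left subtree has 1 node {G}, right has 0 { }.
  Root W: left subtree has 0 nodes { }, right has 5 {Y, B, L, M, N}.
    Root N: left subtree has 4 nodes {Y, B, L, M}, right has 0 { }.
      Root B: left subtree has 1 node {Y}, right has 2 {L, M}.
        Root L: left subtree has 0 nodes { }, right has 1 {M}.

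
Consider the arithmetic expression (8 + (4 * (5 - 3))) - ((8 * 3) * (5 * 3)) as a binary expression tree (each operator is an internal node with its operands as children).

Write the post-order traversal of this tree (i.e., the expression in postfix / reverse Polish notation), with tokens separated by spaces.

Post-order on an expression tree gives postfix notation: for each operator, emit left operand, right operand, then the operator.

8 4 5 3 - * + 8 3 * 5 3 * * -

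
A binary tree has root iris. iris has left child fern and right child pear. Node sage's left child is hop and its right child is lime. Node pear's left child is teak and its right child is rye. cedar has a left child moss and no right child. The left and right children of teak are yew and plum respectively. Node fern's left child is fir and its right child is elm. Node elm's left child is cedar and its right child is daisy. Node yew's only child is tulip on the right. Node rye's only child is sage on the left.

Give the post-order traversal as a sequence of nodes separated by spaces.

Post-order visits the left subtree, then the right subtree, then the node.
At iris: go left to fern.
  At fern: go left to fir.
    fir is a leaf — visit fir.
  At fern: go right to elm.
    At elm: go left to cedar.
      At cedar: go left to moss.
        moss is a leaf — visit moss.
      At cedar: no right child.
      Visit cedar.
    At elm: go right to daisy.
      daisy is a leaf — visit daisy.
    Visit elm.
  Visit fern.
At iris: go right to pear.
  At pear: go left to teak.
    At teak: go left to yew.
      At yew: no left child.
      At yew: go right to tulip.
        tulip is a leaf — visit tulip.
      Visit yew.
    At teak: go right to plum.
      plum is a leaf — visit plum.
    Visit teak.
  At pear: go right to rye.
    At rye: go left to sage.
      At sage: go left to hop.
        hop is a leaf — visit hop.
      At sage: go right to lime.
        lime is a leaf — visit lime.
      Visit sage.
    At rye: no right child.
    Visit rye.
  Visit pear.
Visit iris.

fir moss cedar daisy elm fern tulip yew plum teak hop lime sage rye pear iris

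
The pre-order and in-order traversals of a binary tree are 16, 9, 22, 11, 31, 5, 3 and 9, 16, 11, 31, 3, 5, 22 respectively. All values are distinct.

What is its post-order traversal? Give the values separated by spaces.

The first element of pre-order is the root; it splits in-order into left and right subtrees.
Root 16: left subtree has 1 node {9}, right has 5 {11, 31, 3, 5, 22}.
  Root 22: left subtree has 4 nodes {11, 31, 3, 5}, right has 0 { }.
    Root 11: left subtree has 0 nodes { }, right has 3 {31, 3, 5}.
      Root 31: left subtree has 0 nodes { }, right has 2 {3, 5}.
        Root 5: left subtree has 1 node {3}, right has 0 { }.

9 3 5 31 11 22 16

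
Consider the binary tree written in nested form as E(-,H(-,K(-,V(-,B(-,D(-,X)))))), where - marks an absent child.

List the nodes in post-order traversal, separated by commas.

Post-order visits the left subtree, then the right subtree, then the node.
At E: no left child.
At E: go right to H.
  At H: no left child.
  At H: go right to K.
    At K: no left child.
    At K: go right to V.
      At V: no left child.
      At V: go right to B.
        At B: no left child.
        At B: go right to D.
          At D: no left child.
          At D: go right to X.
            X is a leaf — visit X.
          Visit D.
        Visit B.
      Visit V.
    Visit K.
  Visit H.
Visit E.

X, D, B, V, K, H, E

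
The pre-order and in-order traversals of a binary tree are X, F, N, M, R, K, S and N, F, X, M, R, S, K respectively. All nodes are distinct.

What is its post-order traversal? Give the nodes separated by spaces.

The first element of pre-order is the root; it splits in-order into left and right subtrees.
Root X: left subtree has 2 nodes {N, F}, right has 4 {M, R, S, K}.
  Root F: left subtree has 1 node {N}, right has 0 { }.
  Root M: left subtree has 0 nodes { }, right has 3 {R, S, K}.
    Root R: left subtree has 0 nodes { }, right has 2 {S, K}.
      Root K: left subtree has 1 node {S}, right has 0 { }.

N F S K R M X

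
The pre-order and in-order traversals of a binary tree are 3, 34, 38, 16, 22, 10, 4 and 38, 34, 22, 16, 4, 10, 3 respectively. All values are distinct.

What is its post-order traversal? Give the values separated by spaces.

38 22 4 10 16 34 3

The first element of pre-order is the root; it splits in-order into left and right subtrees.
Root 3: left subtree has 6 nodes {38, 34, 22, 16, 4, 10}, right has 0 { }.
  Root 34: left subtree has 1 node {38}, right has 4 {22, 16, 4, 10}.
    Root 16: left subtree has 1 node {22}, right has 2 {4, 10}.
      Root 10: left subtree has 1 node {4}, right has 0 { }.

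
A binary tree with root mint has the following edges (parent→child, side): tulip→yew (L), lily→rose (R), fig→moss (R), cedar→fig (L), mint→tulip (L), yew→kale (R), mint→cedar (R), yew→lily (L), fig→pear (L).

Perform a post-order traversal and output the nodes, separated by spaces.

Post-order visits the left subtree, then the right subtree, then the node.
At mint: go left to tulip.
  At tulip: go left to yew.
    At yew: go left to lily.
      At lily: no left child.
      At lily: go right to rose.
        rose is a leaf — visit rose.
      Visit lily.
    At yew: go right to kale.
      kale is a leaf — visit kale.
    Visit yew.
  At tulip: no right child.
  Visit tulip.
At mint: go right to cedar.
  At cedar: go left to fig.
    At fig: go left to pear.
      pear is a leaf — visit pear.
    At fig: go right to moss.
      moss is a leaf — visit moss.
    Visit fig.
  At cedar: no right child.
  Visit cedar.
Visit mint.

rose lily kale yew tulip pear moss fig cedar mint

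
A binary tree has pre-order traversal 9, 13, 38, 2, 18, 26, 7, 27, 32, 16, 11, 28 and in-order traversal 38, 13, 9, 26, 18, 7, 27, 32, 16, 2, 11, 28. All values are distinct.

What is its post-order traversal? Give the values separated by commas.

38, 13, 26, 16, 32, 27, 7, 18, 28, 11, 2, 9

The first element of pre-order is the root; it splits in-order into left and right subtrees.
Root 9: left subtree has 2 nodes {38, 13}, right has 9 {26, 18, 7, 27, 32, 16, 2, 11, 28}.
  Root 13: left subtree has 1 node {38}, right has 0 { }.
  Root 2: left subtree has 6 nodes {26, 18, 7, 27, 32, 16}, right has 2 {11, 28}.
    Root 18: left subtree has 1 node {26}, right has 4 {7, 27, 32, 16}.
      Root 7: left subtree has 0 nodes { }, right has 3 {27, 32, 16}.
        Root 27: left subtree has 0 nodes { }, right has 2 {32, 16}.
          Root 32: left subtree has 0 nodes { }, right has 1 {16}.
    Root 11: left subtree has 0 nodes { }, right has 1 {28}.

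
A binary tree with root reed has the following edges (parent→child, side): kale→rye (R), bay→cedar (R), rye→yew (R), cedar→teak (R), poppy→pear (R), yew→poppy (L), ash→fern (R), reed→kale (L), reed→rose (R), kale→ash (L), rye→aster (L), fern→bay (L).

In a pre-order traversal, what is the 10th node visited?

Pre-order visits the node, then its left subtree, then its right subtree.
Visit reed.
At reed: go left to kale.
  Visit kale.
  At kale: go left to ash.
    Visit ash.
    At ash: no left child.
    At ash: go right to fern.
      Visit fern.
      At fern: go left to bay.
        Visit bay.
        At bay: no left child.
        At bay: go right to cedar.
          Visit cedar.
          At cedar: no left child.
          At cedar: go right to teak.
            teak is a leaf — visit teak.
      At fern: no right child.
  At kale: go right to rye.
    Visit rye.
    At rye: go left to aster.
      aster is a leaf — visit aster.
    At rye: go right to yew.
      Visit yew.
      At yew: go left to poppy.
        Visit poppy.
        At poppy: no left child.
        At poppy: go right to pear.
          pear is a leaf — visit pear.
      At yew: no right child.
At reed: go right to rose.
  rose is a leaf — visit rose.
Full pre-order sequence: reed, kale, ash, fern, bay, cedar, teak, rye, aster, yew, poppy, pear, rose.

yew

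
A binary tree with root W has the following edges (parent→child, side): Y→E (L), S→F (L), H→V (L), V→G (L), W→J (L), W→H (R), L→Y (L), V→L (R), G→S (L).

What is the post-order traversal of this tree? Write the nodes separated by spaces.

Post-order visits the left subtree, then the right subtree, then the node.
At W: go left to J.
  J is a leaf — visit J.
At W: go right to H.
  At H: go left to V.
    At V: go left to G.
      At G: go left to S.
        At S: go left to F.
          F is a leaf — visit F.
        At S: no right child.
        Visit S.
      At G: no right child.
      Visit G.
    At V: go right to L.
      At L: go left to Y.
        At Y: go left to E.
          E is a leaf — visit E.
        At Y: no right child.
        Visit Y.
      At L: no right child.
      Visit L.
    Visit V.
  At H: no right child.
  Visit H.
Visit W.

J F S G E Y L V H W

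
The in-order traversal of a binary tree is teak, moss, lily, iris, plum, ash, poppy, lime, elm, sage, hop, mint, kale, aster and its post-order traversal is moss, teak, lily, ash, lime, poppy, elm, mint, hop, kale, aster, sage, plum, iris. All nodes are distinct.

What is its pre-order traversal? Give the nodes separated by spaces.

The last element of post-order is the root; it splits in-order into left and right subtrees.
Root iris: left subtree has 3 nodes {teak, moss, lily}, right has 10 {plum, ash, poppy, lime, elm, sage, hop, mint, kale, aster}.
  Root lily: left subtree has 2 nodes {teak, moss}, right has 0 { }.
    Root teak: left subtree has 0 nodes { }, right has 1 {moss}.
  Root plum: left subtree has 0 nodes { }, right has 9 {ash, poppy, lime, elm, sage, hop, mint, kale, aster}.
    Root sage: left subtree has 4 nodes {ash, poppy, lime, elm}, right has 4 {hop, mint, kale, aster}.
      Root elm: left subtree has 3 nodes {ash, poppy, lime}, right has 0 { }.
        Root poppy: left subtree has 1 node {ash}, right has 1 {lime}.
      Root aster: left subtree has 3 nodes {hop, mint, kale}, right has 0 { }.
        Root kale: left subtree has 2 nodes {hop, mint}, right has 0 { }.
          Root hop: left subtree has 0 nodes { }, right has 1 {mint}.

iris lily teak moss plum sage elm poppy ash lime aster kale hop mint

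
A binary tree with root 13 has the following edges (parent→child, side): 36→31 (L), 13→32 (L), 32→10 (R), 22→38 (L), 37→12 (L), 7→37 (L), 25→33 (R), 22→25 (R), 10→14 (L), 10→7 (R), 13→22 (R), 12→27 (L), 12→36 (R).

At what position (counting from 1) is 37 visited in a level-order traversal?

Level-order visits nodes level by level from the root, left to right within each level.
Level 0: 13
Level 1: 32, 22
Level 2: 10, 38, 25
Level 3: 14, 7, 33
Level 4: 37
Level 5: 12
Level 6: 27, 36
Level 7: 31
Full level-order sequence: 13, 32, 22, 10, 38, 25, 14, 7, 33, 37, 12, 27, 36, 31.

10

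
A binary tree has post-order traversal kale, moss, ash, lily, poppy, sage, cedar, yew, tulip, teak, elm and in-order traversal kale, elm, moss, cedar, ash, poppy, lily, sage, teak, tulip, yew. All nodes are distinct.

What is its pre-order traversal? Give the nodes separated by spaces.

elm kale teak cedar moss sage poppy ash lily tulip yew

The last element of post-order is the root; it splits in-order into left and right subtrees.
Root elm: left subtree has 1 node {kale}, right has 9 {moss, cedar, ash, poppy, lily, sage, teak, tulip, yew}.
  Root teak: left subtree has 6 nodes {moss, cedar, ash, poppy, lily, sage}, right has 2 {tulip, yew}.
    Root cedar: left subtree has 1 node {moss}, right has 4 {ash, poppy, lily, sage}.
      Root sage: left subtree has 3 nodes {ash, poppy, lily}, right has 0 { }.
        Root poppy: left subtree has 1 node {ash}, right has 1 {lily}.
    Root tulip: left subtree has 0 nodes { }, right has 1 {yew}.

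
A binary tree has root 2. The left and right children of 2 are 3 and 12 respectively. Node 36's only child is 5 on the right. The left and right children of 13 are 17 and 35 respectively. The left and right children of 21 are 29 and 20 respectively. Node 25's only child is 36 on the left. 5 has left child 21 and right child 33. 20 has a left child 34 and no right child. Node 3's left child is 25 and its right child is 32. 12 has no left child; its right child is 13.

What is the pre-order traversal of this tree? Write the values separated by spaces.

Pre-order visits the node, then its left subtree, then its right subtree.
Visit 2.
At 2: go left to 3.
  Visit 3.
  At 3: go left to 25.
    Visit 25.
    At 25: go left to 36.
      Visit 36.
      At 36: no left child.
      At 36: go right to 5.
        Visit 5.
        At 5: go left to 21.
          Visit 21.
          At 21: go left to 29.
            29 is a leaf — visit 29.
          At 21: go right to 20.
            Visit 20.
            At 20: go left to 34.
              34 is a leaf — visit 34.
            At 20: no right child.
        At 5: go right to 33.
          33 is a leaf — visit 33.
    At 25: no right child.
  At 3: go right to 32.
    32 is a leaf — visit 32.
At 2: go right to 12.
  Visit 12.
  At 12: no left child.
  At 12: go right to 13.
    Visit 13.
    At 13: go left to 17.
      17 is a leaf — visit 17.
    At 13: go right to 35.
      35 is a leaf — visit 35.

2 3 25 36 5 21 29 20 34 33 32 12 13 17 35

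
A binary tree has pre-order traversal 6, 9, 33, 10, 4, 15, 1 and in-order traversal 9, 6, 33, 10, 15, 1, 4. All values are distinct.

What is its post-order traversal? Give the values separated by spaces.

9 1 15 4 10 33 6

The first element of pre-order is the root; it splits in-order into left and right subtrees.
Root 6: left subtree has 1 node {9}, right has 5 {33, 10, 15, 1, 4}.
  Root 33: left subtree has 0 nodes { }, right has 4 {10, 15, 1, 4}.
    Root 10: left subtree has 0 nodes { }, right has 3 {15, 1, 4}.
      Root 4: left subtree has 2 nodes {15, 1}, right has 0 { }.
        Root 15: left subtree has 0 nodes { }, right has 1 {1}.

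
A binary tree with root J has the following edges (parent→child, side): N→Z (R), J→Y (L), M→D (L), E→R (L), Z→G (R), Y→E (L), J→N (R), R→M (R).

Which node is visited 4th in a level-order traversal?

Level-order visits nodes level by level from the root, left to right within each level.
Level 0: J
Level 1: Y, N
Level 2: E, Z
Level 3: R, G
Level 4: M
Level 5: D
Full level-order sequence: J, Y, N, E, Z, R, G, M, D.

E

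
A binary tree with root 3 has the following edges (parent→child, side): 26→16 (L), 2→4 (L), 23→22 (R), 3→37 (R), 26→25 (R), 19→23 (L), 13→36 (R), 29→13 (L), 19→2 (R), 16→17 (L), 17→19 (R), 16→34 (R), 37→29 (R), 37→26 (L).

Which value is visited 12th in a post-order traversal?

Post-order visits the left subtree, then the right subtree, then the node.
At 3: no left child.
At 3: go right to 37.
  At 37: go left to 26.
    At 26: go left to 16.
      At 16: go left to 17.
        At 17: no left child.
        At 17: go right to 19.
          At 19: go left to 23.
            At 23: no left child.
            At 23: go right to 22.
              22 is a leaf — visit 22.
            Visit 23.
          At 19: go right to 2.
            At 2: go left to 4.
              4 is a leaf — visit 4.
            At 2: no right child.
            Visit 2.
          Visit 19.
        Visit 17.
      At 16: go right to 34.
        34 is a leaf — visit 34.
      Visit 16.
    At 26: go right to 25.
      25 is a leaf — visit 25.
    Visit 26.
  At 37: go right to 29.
    At 29: go left to 13.
      At 13: no left child.
      At 13: go right to 36.
        36 is a leaf — visit 36.
      Visit 13.
    At 29: no right child.
    Visit 29.
  Visit 37.
Visit 3.
Full post-order sequence: 22, 23, 4, 2, 19, 17, 34, 16, 25, 26, 36, 13, 29, 37, 3.

13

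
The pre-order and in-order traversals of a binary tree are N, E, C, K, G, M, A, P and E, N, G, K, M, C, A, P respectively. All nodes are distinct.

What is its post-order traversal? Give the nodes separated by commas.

The first element of pre-order is the root; it splits in-order into left and right subtrees.
Root N: left subtree has 1 node {E}, right has 6 {G, K, M, C, A, P}.
  Root C: left subtree has 3 nodes {G, K, M}, right has 2 {A, P}.
    Root K: left subtree has 1 node {G}, right has 1 {M}.
    Root A: left subtree has 0 nodes { }, right has 1 {P}.

E, G, M, K, P, A, C, N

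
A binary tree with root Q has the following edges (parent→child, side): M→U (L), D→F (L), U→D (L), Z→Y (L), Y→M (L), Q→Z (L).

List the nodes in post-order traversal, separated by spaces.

Post-order visits the left subtree, then the right subtree, then the node.
At Q: go left to Z.
  At Z: go left to Y.
    At Y: go left to M.
      At M: go left to U.
        At U: go left to D.
          At D: go left to F.
            F is a leaf — visit F.
          At D: no right child.
          Visit D.
        At U: no right child.
        Visit U.
      At M: no right child.
      Visit M.
    At Y: no right child.
    Visit Y.
  At Z: no right child.
  Visit Z.
At Q: no right child.
Visit Q.

F D U M Y Z Q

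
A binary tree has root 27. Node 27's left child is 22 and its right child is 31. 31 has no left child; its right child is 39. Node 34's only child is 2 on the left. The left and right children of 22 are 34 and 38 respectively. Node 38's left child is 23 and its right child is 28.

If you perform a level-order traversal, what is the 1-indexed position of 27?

1

Level-order visits nodes level by level from the root, left to right within each level.
Level 0: 27
Level 1: 22, 31
Level 2: 34, 38, 39
Level 3: 2, 23, 28
Full level-order sequence: 27, 22, 31, 34, 38, 39, 2, 23, 28.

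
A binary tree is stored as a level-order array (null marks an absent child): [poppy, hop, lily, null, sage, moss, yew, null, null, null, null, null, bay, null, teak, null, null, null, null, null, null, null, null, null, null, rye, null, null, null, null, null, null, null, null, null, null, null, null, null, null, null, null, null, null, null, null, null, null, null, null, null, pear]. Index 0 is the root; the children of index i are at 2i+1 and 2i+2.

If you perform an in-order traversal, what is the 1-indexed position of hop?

In-order visits the left subtree, then the node, then the right subtree.
At poppy: go left to hop.
  At hop: no left child.
  Visit hop.
  At hop: go right to sage.
    sage is a leaf — visit sage.
Visit poppy.
At poppy: go right to lily.
  At lily: go left to moss.
    At moss: no left child.
    Visit moss.
    At moss: go right to bay.
      At bay: go left to rye.
        At rye: go left to pear.
          pear is a leaf — visit pear.
        Visit rye.
        At rye: no right child.
      Visit bay.
      At bay: no right child.
  Visit lily.
  At lily: go right to yew.
    At yew: no left child.
    Visit yew.
    At yew: go right to teak.
      teak is a leaf — visit teak.
Full in-order sequence: hop, sage, poppy, moss, pear, rye, bay, lily, yew, teak.

1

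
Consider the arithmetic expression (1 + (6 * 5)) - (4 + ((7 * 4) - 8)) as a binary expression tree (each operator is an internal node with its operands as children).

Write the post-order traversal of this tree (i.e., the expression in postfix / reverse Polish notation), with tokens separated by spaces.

Post-order on an expression tree gives postfix notation: for each operator, emit left operand, right operand, then the operator.

1 6 5 * + 4 7 4 * 8 - + -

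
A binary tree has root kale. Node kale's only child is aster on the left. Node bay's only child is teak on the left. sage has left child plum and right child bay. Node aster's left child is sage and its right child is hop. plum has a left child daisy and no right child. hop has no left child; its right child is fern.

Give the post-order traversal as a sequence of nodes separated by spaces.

Post-order visits the left subtree, then the right subtree, then the node.
At kale: go left to aster.
  At aster: go left to sage.
    At sage: go left to plum.
      At plum: go left to daisy.
        daisy is a leaf — visit daisy.
      At plum: no right child.
      Visit plum.
    At sage: go right to bay.
      At bay: go left to teak.
        teak is a leaf — visit teak.
      At bay: no right child.
      Visit bay.
    Visit sage.
  At aster: go right to hop.
    At hop: no left child.
    At hop: go right to fern.
      fern is a leaf — visit fern.
    Visit hop.
  Visit aster.
At kale: no right child.
Visit kale.

daisy plum teak bay sage fern hop aster kale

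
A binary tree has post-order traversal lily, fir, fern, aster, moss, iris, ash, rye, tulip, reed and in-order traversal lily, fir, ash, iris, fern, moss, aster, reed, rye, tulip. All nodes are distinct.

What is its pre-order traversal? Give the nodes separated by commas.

reed, ash, fir, lily, iris, moss, fern, aster, tulip, rye

The last element of post-order is the root; it splits in-order into left and right subtrees.
Root reed: left subtree has 7 nodes {lily, fir, ash, iris, fern, moss, aster}, right has 2 {rye, tulip}.
  Root ash: left subtree has 2 nodes {lily, fir}, right has 4 {iris, fern, moss, aster}.
    Root fir: left subtree has 1 node {lily}, right has 0 { }.
    Root iris: left subtree has 0 nodes { }, right has 3 {fern, moss, aster}.
      Root moss: left subtree has 1 node {fern}, right has 1 {aster}.
  Root tulip: left subtree has 1 node {rye}, right has 0 { }.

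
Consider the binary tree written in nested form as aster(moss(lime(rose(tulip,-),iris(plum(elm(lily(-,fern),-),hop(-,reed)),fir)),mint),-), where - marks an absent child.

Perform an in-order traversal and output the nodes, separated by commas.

tulip, rose, lime, lily, fern, elm, plum, hop, reed, iris, fir, moss, mint, aster

In-order visits the left subtree, then the node, then the right subtree.
At aster: go left to moss.
  At moss: go left to lime.
    At lime: go left to rose.
      At rose: go left to tulip.
        tulip is a leaf — visit tulip.
      Visit rose.
      At rose: no right child.
    Visit lime.
    At lime: go right to iris.
      At iris: go left to plum.
        At plum: go left to elm.
          At elm: go left to lily.
            At lily: no left child.
            Visit lily.
            At lily: go right to fern.
              fern is a leaf — visit fern.
          Visit elm.
          At elm: no right child.
        Visit plum.
        At plum: go right to hop.
          At hop: no left child.
          Visit hop.
          At hop: go right to reed.
            reed is a leaf — visit reed.
      Visit iris.
      At iris: go right to fir.
        fir is a leaf — visit fir.
  Visit moss.
  At moss: go right to mint.
    mint is a leaf — visit mint.
Visit aster.
At aster: no right child.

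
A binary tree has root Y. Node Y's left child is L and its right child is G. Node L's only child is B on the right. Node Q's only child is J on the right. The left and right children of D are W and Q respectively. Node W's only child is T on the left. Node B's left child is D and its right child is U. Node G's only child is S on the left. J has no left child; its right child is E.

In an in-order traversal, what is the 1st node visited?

L

In-order visits the left subtree, then the node, then the right subtree.
At Y: go left to L.
  At L: no left child.
  Visit L.
  At L: go right to B.
    At B: go left to D.
      At D: go left to W.
        At W: go left to T.
          T is a leaf — visit T.
        Visit W.
        At W: no right child.
      Visit D.
      At D: go right to Q.
        At Q: no left child.
        Visit Q.
        At Q: go right to J.
          At J: no left child.
          Visit J.
          At J: go right to E.
            E is a leaf — visit E.
    Visit B.
    At B: go right to U.
      U is a leaf — visit U.
Visit Y.
At Y: go right to G.
  At G: go left to S.
    S is a leaf — visit S.
  Visit G.
  At G: no right child.
Full in-order sequence: L, T, W, D, Q, J, E, B, U, Y, S, G.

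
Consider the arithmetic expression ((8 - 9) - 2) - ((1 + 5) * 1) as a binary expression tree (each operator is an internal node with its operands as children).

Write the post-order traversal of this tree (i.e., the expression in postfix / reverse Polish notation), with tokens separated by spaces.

Post-order on an expression tree gives postfix notation: for each operator, emit left operand, right operand, then the operator.

8 9 - 2 - 1 5 + 1 * -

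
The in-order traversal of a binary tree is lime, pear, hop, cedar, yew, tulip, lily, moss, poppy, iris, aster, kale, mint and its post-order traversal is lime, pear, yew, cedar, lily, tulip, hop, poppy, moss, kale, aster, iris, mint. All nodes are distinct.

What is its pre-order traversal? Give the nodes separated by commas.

The last element of post-order is the root; it splits in-order into left and right subtrees.
Root mint: left subtree has 12 nodes {lime, pear, hop, cedar, yew, tulip, lily, moss, poppy, iris, aster, kale}, right has 0 { }.
  Root iris: left subtree has 9 nodes {lime, pear, hop, cedar, yew, tulip, lily, moss, poppy}, right has 2 {aster, kale}.
    Root moss: left subtree has 7 nodes {lime, pear, hop, cedar, yew, tulip, lily}, right has 1 {poppy}.
      Root hop: left subtree has 2 nodes {lime, pear}, right has 4 {cedar, yew, tulip, lily}.
        Root pear: left subtree has 1 node {lime}, right has 0 { }.
        Root tulip: left subtree has 2 nodes {cedar, yew}, right has 1 {lily}.
          Root cedar: left subtree has 0 nodes { }, right has 1 {yew}.
    Root aster: left subtree has 0 nodes { }, right has 1 {kale}.

mint, iris, moss, hop, pear, lime, tulip, cedar, yew, lily, poppy, aster, kale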